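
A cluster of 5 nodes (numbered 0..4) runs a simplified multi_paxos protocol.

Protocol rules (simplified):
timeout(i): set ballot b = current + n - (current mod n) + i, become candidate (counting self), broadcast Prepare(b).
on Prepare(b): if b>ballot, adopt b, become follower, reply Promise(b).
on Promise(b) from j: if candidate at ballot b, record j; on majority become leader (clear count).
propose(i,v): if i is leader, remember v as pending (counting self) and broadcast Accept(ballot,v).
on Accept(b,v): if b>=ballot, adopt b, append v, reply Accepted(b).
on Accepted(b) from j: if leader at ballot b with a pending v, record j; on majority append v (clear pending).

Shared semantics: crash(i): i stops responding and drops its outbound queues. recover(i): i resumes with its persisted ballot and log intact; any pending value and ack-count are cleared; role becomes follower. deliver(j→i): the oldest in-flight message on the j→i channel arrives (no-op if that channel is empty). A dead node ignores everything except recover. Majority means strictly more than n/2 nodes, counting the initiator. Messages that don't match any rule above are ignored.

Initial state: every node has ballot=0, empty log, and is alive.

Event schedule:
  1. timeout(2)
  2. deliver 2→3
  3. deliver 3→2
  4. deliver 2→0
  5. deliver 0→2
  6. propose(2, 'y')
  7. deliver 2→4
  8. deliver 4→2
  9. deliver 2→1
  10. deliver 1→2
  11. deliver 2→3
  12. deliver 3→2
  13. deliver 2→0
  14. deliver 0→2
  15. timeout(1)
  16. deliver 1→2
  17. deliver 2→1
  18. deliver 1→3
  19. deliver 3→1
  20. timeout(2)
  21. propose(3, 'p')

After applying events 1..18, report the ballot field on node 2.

11

[1] timeout(2) → N2(cand b7 [-])
[2] deliver 2→3 → N3(foll b7 [-])
[3] deliver 3→2 → ∅
[4] deliver 2→0 → N0(foll b7 [-])
[5] deliver 0→2 → N2(lead b7 [-])
[6] propose(2,'y') → ∅
[7] deliver 2→4 → N4(foll b7 [-])
[8] deliver 4→2 → ∅
[9] deliver 2→1 → N1(foll b7 [-])
[10] deliver 1→2 → ∅
[11] deliver 2→3 → N3(foll b7 [y])
[12] deliver 3→2 → ∅
[13] deliver 2→0 → N0(foll b7 [y])
[14] deliver 0→2 → N2(lead b7 [y])
[15] timeout(1) → N1(cand b11 [-])
[16] deliver 1→2 → N2(foll b11 [y])
[17] deliver 2→1 → ∅
[18] deliver 1→3 → N3(foll b11 [y])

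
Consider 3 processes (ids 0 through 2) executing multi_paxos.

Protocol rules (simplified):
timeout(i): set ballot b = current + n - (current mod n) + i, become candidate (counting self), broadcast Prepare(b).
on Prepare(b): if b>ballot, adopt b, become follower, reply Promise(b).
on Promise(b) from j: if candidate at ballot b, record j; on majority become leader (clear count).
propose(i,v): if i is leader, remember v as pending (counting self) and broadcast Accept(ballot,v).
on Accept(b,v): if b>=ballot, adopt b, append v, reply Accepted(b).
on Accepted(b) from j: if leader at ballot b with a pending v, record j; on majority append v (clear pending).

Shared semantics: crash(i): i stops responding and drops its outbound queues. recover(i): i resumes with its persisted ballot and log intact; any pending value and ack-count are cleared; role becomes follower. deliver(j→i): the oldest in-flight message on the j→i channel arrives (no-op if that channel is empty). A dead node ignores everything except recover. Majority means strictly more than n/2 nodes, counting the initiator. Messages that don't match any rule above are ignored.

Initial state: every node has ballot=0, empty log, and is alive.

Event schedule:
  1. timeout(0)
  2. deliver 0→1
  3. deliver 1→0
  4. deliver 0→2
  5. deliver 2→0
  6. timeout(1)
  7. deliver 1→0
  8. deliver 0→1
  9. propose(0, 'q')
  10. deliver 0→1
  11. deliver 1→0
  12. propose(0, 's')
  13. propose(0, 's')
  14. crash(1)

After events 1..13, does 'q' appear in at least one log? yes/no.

no

[1] timeout(0) → N0(cand b3 [-])
[2] deliver 0→1 → N1(foll b3 [-])
[3] deliver 1→0 → N0(lead b3 [-])
[4] deliver 0→2 → N2(foll b3 [-])
[5] deliver 2→0 → ∅
[6] timeout(1) → N1(cand b7 [-])
[7] deliver 1→0 → N0(foll b7 [-])
[8] deliver 0→1 → N1(lead b7 [-])
[9] propose(0,'q') → ∅
[10] deliver 0→1 → ∅
[11] deliver 1→0 → ∅
[12] propose(0,'s') → ∅
[13] propose(0,'s') → ∅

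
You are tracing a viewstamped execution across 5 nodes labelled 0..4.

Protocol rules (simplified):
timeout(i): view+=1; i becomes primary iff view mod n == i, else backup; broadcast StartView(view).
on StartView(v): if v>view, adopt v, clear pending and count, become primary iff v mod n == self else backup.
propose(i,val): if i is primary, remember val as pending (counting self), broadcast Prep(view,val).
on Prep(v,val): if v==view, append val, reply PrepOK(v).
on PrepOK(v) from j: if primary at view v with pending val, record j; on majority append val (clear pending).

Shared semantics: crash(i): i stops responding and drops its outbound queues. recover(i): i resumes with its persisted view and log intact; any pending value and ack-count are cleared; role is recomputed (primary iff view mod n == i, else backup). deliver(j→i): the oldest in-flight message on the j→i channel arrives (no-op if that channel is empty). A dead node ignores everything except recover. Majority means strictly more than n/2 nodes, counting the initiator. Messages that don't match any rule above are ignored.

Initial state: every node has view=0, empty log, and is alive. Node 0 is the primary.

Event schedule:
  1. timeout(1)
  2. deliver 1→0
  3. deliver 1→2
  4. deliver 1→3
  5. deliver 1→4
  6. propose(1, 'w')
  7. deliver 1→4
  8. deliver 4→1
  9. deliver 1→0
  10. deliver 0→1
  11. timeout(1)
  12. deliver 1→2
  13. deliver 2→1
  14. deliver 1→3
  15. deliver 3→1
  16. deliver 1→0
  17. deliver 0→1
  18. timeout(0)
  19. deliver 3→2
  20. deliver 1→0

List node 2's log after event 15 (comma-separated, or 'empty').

[1] timeout(1) → N1(prim v1 [-])
[2] deliver 1→0 → N0(back v1 [-])
[3] deliver 1→2 → N2(back v1 [-])
[4] deliver 1→3 → N3(back v1 [-])
[5] deliver 1→4 → N4(back v1 [-])
[6] propose(1,'w') → ∅
[7] deliver 1→4 → N4(back v1 [w])
[8] deliver 4→1 → ∅
[9] deliver 1→0 → N0(back v1 [w])
[10] deliver 0→1 → N1(prim v1 [w])
[11] timeout(1) → N1(back v2 [w])
[12] deliver 1→2 → N2(back v1 [w])
[13] deliver 2→1 → ∅
[14] deliver 1→3 → N3(back v1 [w])
[15] deliver 3→1 → ∅

w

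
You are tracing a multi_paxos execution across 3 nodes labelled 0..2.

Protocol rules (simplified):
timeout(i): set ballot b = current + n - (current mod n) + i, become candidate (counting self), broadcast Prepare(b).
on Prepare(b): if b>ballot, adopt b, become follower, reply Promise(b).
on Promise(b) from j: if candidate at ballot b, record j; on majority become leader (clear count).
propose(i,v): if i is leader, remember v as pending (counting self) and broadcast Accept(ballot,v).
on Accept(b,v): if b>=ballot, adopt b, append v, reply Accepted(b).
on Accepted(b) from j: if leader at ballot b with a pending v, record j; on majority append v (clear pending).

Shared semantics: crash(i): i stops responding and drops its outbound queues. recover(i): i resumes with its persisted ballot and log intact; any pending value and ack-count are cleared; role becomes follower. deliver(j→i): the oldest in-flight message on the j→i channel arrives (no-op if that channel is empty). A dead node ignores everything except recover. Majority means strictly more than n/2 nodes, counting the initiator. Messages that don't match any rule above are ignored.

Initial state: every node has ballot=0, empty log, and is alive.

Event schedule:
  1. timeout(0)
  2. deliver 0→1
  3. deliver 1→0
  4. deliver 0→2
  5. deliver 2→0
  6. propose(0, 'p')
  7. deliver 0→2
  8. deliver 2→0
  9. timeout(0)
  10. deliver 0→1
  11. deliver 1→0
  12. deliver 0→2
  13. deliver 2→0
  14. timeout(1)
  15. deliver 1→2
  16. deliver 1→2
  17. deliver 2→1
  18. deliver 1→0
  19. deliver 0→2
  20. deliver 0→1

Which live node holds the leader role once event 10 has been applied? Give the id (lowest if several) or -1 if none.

-1

1. timeout(0):  <0:cand b3 ->
2. deliver 0→1:  <1:foll b3 ->
3. deliver 1→0:  <0:lead b3 ->
4. deliver 0→2:  <2:foll b3 ->
5. deliver 2→0:  nop
6. propose(0,'p'):  nop
7. deliver 0→2:  <2:foll b3 p>
8. deliver 2→0:  <0:lead b3 p>
9. timeout(0):  <0:cand b6 p>
10. deliver 0→1:  <1:foll b3 p>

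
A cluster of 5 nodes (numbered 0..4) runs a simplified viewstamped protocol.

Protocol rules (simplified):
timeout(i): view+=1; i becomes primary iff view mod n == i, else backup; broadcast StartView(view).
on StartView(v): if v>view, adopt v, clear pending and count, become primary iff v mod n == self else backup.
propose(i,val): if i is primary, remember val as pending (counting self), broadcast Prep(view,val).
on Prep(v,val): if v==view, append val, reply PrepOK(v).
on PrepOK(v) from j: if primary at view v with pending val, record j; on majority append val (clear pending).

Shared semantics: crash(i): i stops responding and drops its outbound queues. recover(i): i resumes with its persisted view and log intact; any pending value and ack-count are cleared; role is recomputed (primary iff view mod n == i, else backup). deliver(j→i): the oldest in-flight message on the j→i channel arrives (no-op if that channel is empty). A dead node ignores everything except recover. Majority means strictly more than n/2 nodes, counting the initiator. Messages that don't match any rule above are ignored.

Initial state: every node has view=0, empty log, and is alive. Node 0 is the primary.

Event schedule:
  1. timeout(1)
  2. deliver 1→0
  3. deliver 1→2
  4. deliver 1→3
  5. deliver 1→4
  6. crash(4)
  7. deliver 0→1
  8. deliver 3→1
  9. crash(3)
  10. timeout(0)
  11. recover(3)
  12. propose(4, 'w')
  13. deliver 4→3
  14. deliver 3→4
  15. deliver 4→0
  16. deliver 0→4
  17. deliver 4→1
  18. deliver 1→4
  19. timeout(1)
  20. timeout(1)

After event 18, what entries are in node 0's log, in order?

step 1 timeout(1): 1={prim,v=1,log=-}
step 2 deliver 1→0: 0={back,v=1,log=-}
step 3 deliver 1→2: 2={back,v=1,log=-}
step 4 deliver 1→3: 3={back,v=1,log=-}
step 5 deliver 1→4: 4={back,v=1,log=-}
step 6 crash(4): 4={✗back,v=1,log=-}
step 7 deliver 0→1: —
step 8 deliver 3→1: —
step 9 crash(3): 3={✗back,v=1,log=-}
step 10 timeout(0): 0={back,v=2,log=-}
step 11 recover(3): 3={back,v=1,log=-}
step 12 propose(4,'w'): —
step 13 deliver 4→3: —
step 14 deliver 3→4: —
step 15 deliver 4→0: —
step 16 deliver 0→4: —
step 17 deliver 4→1: —
step 18 deliver 1→4: —

empty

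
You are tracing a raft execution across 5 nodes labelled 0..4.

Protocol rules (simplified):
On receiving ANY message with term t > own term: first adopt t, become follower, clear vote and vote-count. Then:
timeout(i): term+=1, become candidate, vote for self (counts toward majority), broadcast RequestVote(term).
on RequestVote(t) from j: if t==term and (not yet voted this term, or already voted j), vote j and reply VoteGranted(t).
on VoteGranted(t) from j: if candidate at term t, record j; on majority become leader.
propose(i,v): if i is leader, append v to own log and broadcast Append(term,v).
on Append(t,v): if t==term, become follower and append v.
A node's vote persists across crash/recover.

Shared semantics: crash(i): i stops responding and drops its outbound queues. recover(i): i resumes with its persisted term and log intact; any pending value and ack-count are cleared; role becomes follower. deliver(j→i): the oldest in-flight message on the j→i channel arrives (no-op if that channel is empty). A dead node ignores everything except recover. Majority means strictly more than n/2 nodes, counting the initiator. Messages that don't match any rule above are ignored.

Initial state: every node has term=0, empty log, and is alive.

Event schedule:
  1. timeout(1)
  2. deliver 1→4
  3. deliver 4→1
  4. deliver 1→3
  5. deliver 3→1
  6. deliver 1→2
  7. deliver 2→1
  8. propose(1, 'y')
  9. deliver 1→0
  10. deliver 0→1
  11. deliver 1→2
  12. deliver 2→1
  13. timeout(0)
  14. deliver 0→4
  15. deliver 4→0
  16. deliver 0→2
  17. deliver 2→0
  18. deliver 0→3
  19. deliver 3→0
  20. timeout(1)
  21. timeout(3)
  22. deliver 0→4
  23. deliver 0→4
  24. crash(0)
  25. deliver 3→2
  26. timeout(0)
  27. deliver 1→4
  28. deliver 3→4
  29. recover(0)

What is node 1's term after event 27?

2

e1 timeout(1): 1[cand,t=1,-]
e2 deliver 1→4: 4[foll,t=1,-]
e3 deliver 4→1: ·
e4 deliver 1→3: 3[foll,t=1,-]
e5 deliver 3→1: 1[lead,t=1,-]
e6 deliver 1→2: 2[foll,t=1,-]
e7 deliver 2→1: ·
e8 propose(1,'y'): 1[lead,t=1,y]
e9 deliver 1→0: 0[foll,t=1,-]
e10 deliver 0→1: ·
e11 deliver 1→2: 2[foll,t=1,y]
e12 deliver 2→1: ·
e13 timeout(0): 0[cand,t=2,-]
e14 deliver 0→4: 4[foll,t=2,-]
e15 deliver 4→0: ·
e16 deliver 0→2: 2[foll,t=2,y]
e17 deliver 2→0: 0[lead,t=2,-]
e18 deliver 0→3: 3[foll,t=2,-]
e19 deliver 3→0: ·
e20 timeout(1): 1[cand,t=2,y]
e21 timeout(3): 3[cand,t=3,-]
e22 deliver 0→4: ·
e23 deliver 0→4: ·
e24 crash(0): 0[✗lead,t=2,-]
e25 deliver 3→2: 2[foll,t=3,y]
e26 timeout(0): ·
e27 deliver 1→4: ·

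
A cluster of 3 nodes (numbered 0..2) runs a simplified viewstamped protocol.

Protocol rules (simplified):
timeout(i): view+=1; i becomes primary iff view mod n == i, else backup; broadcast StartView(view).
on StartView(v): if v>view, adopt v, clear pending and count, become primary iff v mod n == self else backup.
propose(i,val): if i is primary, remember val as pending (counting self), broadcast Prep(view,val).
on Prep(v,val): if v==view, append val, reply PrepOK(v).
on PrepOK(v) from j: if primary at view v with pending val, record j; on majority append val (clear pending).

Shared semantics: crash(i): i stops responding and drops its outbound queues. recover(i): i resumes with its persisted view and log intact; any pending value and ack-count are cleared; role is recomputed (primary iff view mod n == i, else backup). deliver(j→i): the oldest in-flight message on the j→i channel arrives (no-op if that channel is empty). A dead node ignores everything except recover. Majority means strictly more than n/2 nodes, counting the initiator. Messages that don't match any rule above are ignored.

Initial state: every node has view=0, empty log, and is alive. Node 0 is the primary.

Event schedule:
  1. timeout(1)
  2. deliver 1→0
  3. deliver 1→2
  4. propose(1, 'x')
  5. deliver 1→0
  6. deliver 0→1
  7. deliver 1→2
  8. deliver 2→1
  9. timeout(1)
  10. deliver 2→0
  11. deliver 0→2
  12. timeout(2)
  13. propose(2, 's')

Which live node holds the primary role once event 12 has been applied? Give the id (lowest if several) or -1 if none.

after 1 — timeout(1): n1:prim/v1/[-]
after 2 — deliver 1→0: n0:back/v1/[-]
after 3 — deliver 1→2: n2:back/v1/[-]
after 4 — propose(1,'x'): ·
after 5 — deliver 1→0: n0:back/v1/[x]
after 6 — deliver 0→1: n1:prim/v1/[x]
after 7 — deliver 1→2: n2:back/v1/[x]
after 8 — deliver 2→1: ·
after 9 — timeout(1): n1:back/v2/[x]
after 10 — deliver 2→0: ·
after 11 — deliver 0→2: ·
after 12 — timeout(2): n2:prim/v2/[x]

2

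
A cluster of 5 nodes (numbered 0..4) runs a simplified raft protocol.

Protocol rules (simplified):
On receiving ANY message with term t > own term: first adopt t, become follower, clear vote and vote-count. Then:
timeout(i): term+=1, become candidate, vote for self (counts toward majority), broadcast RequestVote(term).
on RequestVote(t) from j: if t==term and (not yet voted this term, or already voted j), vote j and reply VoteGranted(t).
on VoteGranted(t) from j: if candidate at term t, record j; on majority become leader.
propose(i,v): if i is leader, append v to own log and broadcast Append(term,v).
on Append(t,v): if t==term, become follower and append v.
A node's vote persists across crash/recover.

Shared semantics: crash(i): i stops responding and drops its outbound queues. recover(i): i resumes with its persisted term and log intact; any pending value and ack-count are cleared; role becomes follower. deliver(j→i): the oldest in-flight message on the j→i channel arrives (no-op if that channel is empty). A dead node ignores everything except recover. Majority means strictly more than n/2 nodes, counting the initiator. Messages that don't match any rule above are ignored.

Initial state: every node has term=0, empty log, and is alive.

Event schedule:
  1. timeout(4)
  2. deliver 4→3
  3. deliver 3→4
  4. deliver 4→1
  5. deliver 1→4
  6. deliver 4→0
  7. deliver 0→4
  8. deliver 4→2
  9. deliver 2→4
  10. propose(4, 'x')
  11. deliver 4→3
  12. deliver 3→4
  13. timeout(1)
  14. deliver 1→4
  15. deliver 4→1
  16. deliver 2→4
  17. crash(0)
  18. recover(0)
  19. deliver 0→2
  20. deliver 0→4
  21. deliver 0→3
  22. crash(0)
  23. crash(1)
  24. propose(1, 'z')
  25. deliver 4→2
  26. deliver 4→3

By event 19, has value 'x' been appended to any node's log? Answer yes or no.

yes

1. timeout(4):  <4:cand t1 ->
2. deliver 4→3:  <3:foll t1 ->
3. deliver 3→4:  nop
4. deliver 4→1:  <1:foll t1 ->
5. deliver 1→4:  <4:lead t1 ->
6. deliver 4→0:  <0:foll t1 ->
7. deliver 0→4:  nop
8. deliver 4→2:  <2:foll t1 ->
9. deliver 2→4:  nop
10. propose(4,'x'):  <4:lead t1 x>
11. deliver 4→3:  <3:foll t1 x>
12. deliver 3→4:  nop
13. timeout(1):  <1:cand t2 ->
14. deliver 1→4:  <4:foll t2 x>
15. deliver 4→1:  nop
16. deliver 2→4:  nop
17. crash(0):  <0:✗foll t1 ->
18. recover(0):  <0:foll t1 ->
19. deliver 0→2:  nop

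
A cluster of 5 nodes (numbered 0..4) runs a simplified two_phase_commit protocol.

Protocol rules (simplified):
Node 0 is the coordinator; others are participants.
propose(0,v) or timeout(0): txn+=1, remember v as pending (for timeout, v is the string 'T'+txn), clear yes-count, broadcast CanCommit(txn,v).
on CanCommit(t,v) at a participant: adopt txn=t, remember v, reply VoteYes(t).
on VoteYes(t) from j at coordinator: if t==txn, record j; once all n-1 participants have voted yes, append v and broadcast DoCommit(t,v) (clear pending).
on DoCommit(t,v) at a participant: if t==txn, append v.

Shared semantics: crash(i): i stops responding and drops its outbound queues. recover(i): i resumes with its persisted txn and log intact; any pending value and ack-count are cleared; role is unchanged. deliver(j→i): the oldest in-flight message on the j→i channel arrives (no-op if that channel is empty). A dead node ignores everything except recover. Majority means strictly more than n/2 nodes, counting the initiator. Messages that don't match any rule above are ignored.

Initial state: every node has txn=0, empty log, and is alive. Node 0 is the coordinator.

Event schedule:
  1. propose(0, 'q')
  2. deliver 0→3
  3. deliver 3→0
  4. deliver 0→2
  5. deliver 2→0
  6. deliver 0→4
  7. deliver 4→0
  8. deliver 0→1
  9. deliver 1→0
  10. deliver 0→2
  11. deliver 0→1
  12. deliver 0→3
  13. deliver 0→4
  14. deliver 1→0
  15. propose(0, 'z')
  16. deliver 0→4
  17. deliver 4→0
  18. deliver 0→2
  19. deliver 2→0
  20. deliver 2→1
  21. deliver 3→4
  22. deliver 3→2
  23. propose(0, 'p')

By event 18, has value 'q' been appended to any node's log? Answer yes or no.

e1 propose(0,'q'): 0[coor,t=1,-]
e2 deliver 0→3: 3[part,t=1,-]
e3 deliver 3→0: ·
e4 deliver 0→2: 2[part,t=1,-]
e5 deliver 2→0: ·
e6 deliver 0→4: 4[part,t=1,-]
e7 deliver 4→0: ·
e8 deliver 0→1: 1[part,t=1,-]
e9 deliver 1→0: 0[coor,t=1,q]
e10 deliver 0→2: 2[part,t=1,q]
e11 deliver 0→1: 1[part,t=1,q]
e12 deliver 0→3: 3[part,t=1,q]
e13 deliver 0→4: 4[part,t=1,q]
e14 deliver 1→0: ·
e15 propose(0,'z'): 0[coor,t=2,q]
e16 deliver 0→4: 4[part,t=2,q]
e17 deliver 4→0: ·
e18 deliver 0→2: 2[part,t=2,q]

yes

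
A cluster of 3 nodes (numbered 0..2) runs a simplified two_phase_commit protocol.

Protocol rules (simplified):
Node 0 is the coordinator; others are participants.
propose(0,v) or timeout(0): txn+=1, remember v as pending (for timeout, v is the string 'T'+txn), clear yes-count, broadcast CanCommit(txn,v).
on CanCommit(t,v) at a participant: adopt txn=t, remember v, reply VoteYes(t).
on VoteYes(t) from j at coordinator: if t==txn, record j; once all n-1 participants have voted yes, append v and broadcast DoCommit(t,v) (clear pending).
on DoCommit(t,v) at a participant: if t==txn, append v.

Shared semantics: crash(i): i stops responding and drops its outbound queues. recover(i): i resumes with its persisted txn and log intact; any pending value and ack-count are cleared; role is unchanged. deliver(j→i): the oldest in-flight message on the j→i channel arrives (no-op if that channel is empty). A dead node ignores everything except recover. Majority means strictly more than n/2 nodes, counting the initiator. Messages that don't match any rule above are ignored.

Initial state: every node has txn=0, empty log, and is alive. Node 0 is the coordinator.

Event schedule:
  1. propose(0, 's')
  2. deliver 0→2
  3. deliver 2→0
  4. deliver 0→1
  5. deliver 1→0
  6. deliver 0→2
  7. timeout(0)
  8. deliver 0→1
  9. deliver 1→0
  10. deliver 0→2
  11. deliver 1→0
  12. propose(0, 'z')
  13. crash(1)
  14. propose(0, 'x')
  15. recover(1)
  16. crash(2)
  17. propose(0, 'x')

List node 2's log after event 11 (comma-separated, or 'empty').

e1 propose(0,'s'): 0[coor,t=1,-]
e2 deliver 0→2: 2[part,t=1,-]
e3 deliver 2→0: ·
e4 deliver 0→1: 1[part,t=1,-]
e5 deliver 1→0: 0[coor,t=1,s]
e6 deliver 0→2: 2[part,t=1,s]
e7 timeout(0): 0[coor,t=2,s]
e8 deliver 0→1: 1[part,t=1,s]
e9 deliver 1→0: ·
e10 deliver 0→2: 2[part,t=2,s]
e11 deliver 1→0: ·

s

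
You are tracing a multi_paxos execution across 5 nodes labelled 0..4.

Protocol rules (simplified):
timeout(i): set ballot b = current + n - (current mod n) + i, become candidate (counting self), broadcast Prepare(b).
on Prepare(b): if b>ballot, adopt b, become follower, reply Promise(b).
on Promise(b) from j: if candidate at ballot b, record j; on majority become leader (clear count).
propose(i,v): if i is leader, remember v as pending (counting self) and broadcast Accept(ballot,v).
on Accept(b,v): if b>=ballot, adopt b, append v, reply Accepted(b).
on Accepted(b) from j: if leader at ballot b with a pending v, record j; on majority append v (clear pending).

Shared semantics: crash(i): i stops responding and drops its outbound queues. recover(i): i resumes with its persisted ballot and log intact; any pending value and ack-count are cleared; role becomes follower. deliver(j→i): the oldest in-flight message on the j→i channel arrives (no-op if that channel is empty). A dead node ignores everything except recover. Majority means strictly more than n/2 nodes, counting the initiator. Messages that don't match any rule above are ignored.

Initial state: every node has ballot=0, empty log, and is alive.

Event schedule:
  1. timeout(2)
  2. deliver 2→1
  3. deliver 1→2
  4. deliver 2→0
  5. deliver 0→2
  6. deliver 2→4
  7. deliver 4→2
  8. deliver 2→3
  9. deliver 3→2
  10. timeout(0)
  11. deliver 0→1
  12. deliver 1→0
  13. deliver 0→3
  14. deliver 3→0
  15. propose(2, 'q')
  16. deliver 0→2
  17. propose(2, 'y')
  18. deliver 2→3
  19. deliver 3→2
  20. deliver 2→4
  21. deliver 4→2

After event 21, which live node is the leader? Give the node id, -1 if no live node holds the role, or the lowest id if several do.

step 1 timeout(2): 2={cand,b=7,log=-}
step 2 deliver 2→1: 1={foll,b=7,log=-}
step 3 deliver 1→2: —
step 4 deliver 2→0: 0={foll,b=7,log=-}
step 5 deliver 0→2: 2={lead,b=7,log=-}
step 6 deliver 2→4: 4={foll,b=7,log=-}
step 7 deliver 4→2: —
step 8 deliver 2→3: 3={foll,b=7,log=-}
step 9 deliver 3→2: —
step 10 timeout(0): 0={cand,b=10,log=-}
step 11 deliver 0→1: 1={foll,b=10,log=-}
step 12 deliver 1→0: —
step 13 deliver 0→3: 3={foll,b=10,log=-}
step 14 deliver 3→0: 0={lead,b=10,log=-}
step 15 propose(2,'q'): —
step 16 deliver 0→2: 2={foll,b=10,log=-}
step 17 propose(2,'y'): —
step 18 deliver 2→3: —
step 19 deliver 3→2: —
step 20 deliver 2→4: 4={foll,b=7,log=q}
step 21 deliver 4→2: —

0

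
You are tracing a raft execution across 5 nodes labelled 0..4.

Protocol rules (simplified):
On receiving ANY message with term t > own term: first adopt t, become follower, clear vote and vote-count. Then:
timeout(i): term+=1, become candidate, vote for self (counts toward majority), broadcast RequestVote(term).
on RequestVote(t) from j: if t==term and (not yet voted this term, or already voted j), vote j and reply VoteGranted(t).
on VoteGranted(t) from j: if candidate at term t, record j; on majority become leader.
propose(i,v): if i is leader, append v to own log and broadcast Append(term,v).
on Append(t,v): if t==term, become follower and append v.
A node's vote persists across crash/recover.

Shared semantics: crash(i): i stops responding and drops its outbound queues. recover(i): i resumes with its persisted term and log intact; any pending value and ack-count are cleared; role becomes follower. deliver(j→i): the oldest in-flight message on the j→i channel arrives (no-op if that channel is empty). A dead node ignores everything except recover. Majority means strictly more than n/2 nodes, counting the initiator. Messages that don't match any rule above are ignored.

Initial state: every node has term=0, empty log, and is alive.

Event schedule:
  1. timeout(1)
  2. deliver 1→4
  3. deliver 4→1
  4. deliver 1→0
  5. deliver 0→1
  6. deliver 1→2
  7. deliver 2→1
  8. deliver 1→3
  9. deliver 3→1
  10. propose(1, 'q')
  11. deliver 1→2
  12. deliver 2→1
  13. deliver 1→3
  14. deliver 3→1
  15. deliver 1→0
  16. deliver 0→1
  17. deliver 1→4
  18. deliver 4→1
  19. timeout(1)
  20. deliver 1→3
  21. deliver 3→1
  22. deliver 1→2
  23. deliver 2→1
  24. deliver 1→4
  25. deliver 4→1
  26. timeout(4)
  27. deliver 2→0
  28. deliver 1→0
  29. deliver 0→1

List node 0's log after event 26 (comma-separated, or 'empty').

e1 timeout(1): 1[cand,t=1,-]
e2 deliver 1→4: 4[foll,t=1,-]
e3 deliver 4→1: ·
e4 deliver 1→0: 0[foll,t=1,-]
e5 deliver 0→1: 1[lead,t=1,-]
e6 deliver 1→2: 2[foll,t=1,-]
e7 deliver 2→1: ·
e8 deliver 1→3: 3[foll,t=1,-]
e9 deliver 3→1: ·
e10 propose(1,'q'): 1[lead,t=1,q]
e11 deliver 1→2: 2[foll,t=1,q]
e12 deliver 2→1: ·
e13 deliver 1→3: 3[foll,t=1,q]
e14 deliver 3→1: ·
e15 deliver 1→0: 0[foll,t=1,q]
e16 deliver 0→1: ·
e17 deliver 1→4: 4[foll,t=1,q]
e18 deliver 4→1: ·
e19 timeout(1): 1[cand,t=2,q]
e20 deliver 1→3: 3[foll,t=2,q]
e21 deliver 3→1: ·
e22 deliver 1→2: 2[foll,t=2,q]
e23 deliver 2→1: 1[lead,t=2,q]
e24 deliver 1→4: 4[foll,t=2,q]
e25 deliver 4→1: ·
e26 timeout(4): 4[cand,t=3,q]

q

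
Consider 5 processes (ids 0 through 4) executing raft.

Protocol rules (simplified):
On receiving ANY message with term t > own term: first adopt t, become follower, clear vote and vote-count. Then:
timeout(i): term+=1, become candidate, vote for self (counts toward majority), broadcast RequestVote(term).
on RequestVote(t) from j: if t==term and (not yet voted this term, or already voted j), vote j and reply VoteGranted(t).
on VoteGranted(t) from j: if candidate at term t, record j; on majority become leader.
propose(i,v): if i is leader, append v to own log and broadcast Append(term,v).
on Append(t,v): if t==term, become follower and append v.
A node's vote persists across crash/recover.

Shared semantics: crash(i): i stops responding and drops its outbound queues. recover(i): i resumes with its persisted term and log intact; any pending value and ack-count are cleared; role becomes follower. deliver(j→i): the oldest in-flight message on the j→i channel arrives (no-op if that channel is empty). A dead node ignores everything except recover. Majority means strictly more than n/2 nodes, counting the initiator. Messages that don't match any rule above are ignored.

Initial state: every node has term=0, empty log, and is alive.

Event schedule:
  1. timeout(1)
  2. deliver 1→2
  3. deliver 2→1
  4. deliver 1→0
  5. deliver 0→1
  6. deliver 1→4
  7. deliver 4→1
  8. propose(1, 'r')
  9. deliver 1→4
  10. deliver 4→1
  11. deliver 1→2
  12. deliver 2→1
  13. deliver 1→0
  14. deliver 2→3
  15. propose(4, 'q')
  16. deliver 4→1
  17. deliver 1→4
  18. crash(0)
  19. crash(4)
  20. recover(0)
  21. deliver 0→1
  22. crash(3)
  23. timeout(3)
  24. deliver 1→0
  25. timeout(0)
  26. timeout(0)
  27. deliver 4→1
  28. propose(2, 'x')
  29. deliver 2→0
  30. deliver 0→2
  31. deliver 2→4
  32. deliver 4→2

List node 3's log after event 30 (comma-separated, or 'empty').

step 1 timeout(1): 1={cand,t=1,log=-}
step 2 deliver 1→2: 2={foll,t=1,log=-}
step 3 deliver 2→1: —
step 4 deliver 1→0: 0={foll,t=1,log=-}
step 5 deliver 0→1: 1={lead,t=1,log=-}
step 6 deliver 1→4: 4={foll,t=1,log=-}
step 7 deliver 4→1: —
step 8 propose(1,'r'): 1={lead,t=1,log=r}
step 9 deliver 1→4: 4={foll,t=1,log=r}
step 10 deliver 4→1: —
step 11 deliver 1→2: 2={foll,t=1,log=r}
step 12 deliver 2→1: —
step 13 deliver 1→0: 0={foll,t=1,log=r}
step 14 deliver 2→3: —
step 15 propose(4,'q'): —
step 16 deliver 4→1: —
step 17 deliver 1→4: —
step 18 crash(0): 0={✗foll,t=1,log=r}
step 19 crash(4): 4={✗foll,t=1,log=r}
step 20 recover(0): 0={foll,t=1,log=r}
step 21 deliver 0→1: —
step 22 crash(3): 3={✗foll,t=0,log=-}
step 23 timeout(3): —
step 24 deliver 1→0: —
step 25 timeout(0): 0={cand,t=2,log=r}
step 26 timeout(0): 0={cand,t=3,log=r}
step 27 deliver 4→1: —
step 28 propose(2,'x'): —
step 29 deliver 2→0: —
step 30 deliver 0→2: 2={foll,t=2,log=r}

empty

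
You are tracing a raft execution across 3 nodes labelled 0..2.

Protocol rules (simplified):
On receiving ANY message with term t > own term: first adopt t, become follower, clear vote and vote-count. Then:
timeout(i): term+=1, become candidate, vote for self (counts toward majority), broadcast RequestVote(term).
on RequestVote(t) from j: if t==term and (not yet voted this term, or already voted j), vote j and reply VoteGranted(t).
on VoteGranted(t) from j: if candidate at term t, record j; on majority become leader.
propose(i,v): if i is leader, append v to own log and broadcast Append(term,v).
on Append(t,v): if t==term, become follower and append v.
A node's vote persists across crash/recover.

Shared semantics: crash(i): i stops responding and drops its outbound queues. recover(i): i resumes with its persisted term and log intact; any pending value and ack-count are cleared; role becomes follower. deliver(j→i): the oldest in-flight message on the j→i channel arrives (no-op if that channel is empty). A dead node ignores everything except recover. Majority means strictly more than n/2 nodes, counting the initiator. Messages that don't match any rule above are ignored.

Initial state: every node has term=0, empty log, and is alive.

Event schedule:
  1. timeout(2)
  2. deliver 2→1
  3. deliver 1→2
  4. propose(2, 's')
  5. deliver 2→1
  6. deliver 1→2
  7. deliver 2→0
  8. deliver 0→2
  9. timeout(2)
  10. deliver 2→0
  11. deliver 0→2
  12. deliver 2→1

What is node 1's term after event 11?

1

step 1 timeout(2): 2={cand,t=1,log=-}
step 2 deliver 2→1: 1={foll,t=1,log=-}
step 3 deliver 1→2: 2={lead,t=1,log=-}
step 4 propose(2,'s'): 2={lead,t=1,log=s}
step 5 deliver 2→1: 1={foll,t=1,log=s}
step 6 deliver 1→2: —
step 7 deliver 2→0: 0={foll,t=1,log=-}
step 8 deliver 0→2: —
step 9 timeout(2): 2={cand,t=2,log=s}
step 10 deliver 2→0: 0={foll,t=1,log=s}
step 11 deliver 0→2: —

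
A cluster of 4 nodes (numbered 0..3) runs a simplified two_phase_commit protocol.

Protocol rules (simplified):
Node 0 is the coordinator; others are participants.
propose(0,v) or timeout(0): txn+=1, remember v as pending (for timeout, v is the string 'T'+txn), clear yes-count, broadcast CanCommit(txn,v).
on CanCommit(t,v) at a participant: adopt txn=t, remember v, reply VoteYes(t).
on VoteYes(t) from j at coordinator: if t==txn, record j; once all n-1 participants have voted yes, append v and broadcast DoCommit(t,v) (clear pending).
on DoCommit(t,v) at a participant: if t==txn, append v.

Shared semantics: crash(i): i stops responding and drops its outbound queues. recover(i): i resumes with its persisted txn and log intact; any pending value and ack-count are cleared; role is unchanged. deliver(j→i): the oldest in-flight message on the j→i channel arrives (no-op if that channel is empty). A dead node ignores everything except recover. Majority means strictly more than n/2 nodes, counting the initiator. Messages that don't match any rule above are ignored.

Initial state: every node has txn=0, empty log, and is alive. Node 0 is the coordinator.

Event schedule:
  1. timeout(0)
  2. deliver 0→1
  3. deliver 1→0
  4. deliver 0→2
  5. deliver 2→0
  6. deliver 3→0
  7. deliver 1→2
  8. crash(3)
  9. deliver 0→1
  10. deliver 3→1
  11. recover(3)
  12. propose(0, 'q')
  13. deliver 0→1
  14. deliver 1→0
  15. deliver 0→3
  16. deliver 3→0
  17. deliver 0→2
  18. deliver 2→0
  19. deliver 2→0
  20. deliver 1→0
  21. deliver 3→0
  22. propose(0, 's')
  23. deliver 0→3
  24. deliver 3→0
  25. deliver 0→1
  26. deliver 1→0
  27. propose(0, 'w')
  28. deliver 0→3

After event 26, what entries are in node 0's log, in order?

empty

1. timeout(0):  <0:coor t1 ->
2. deliver 0→1:  <1:part t1 ->
3. deliver 1→0:  nop
4. deliver 0→2:  <2:part t1 ->
5. deliver 2→0:  nop
6. deliver 3→0:  nop
7. deliver 1→2:  nop
8. crash(3):  <3:✗part t0 ->
9. deliver 0→1:  nop
10. deliver 3→1:  nop
11. recover(3):  <3:part t0 ->
12. propose(0,'q'):  <0:coor t2 ->
13. deliver 0→1:  <1:part t2 ->
14. deliver 1→0:  nop
15. deliver 0→3:  <3:part t1 ->
16. deliver 3→0:  nop
17. deliver 0→2:  <2:part t2 ->
18. deliver 2→0:  nop
19. deliver 2→0:  nop
20. deliver 1→0:  nop
21. deliver 3→0:  nop
22. propose(0,'s'):  <0:coor t3 ->
23. deliver 0→3:  <3:part t2 ->
24. deliver 3→0:  nop
25. deliver 0→1:  <1:part t3 ->
26. deliver 1→0:  nop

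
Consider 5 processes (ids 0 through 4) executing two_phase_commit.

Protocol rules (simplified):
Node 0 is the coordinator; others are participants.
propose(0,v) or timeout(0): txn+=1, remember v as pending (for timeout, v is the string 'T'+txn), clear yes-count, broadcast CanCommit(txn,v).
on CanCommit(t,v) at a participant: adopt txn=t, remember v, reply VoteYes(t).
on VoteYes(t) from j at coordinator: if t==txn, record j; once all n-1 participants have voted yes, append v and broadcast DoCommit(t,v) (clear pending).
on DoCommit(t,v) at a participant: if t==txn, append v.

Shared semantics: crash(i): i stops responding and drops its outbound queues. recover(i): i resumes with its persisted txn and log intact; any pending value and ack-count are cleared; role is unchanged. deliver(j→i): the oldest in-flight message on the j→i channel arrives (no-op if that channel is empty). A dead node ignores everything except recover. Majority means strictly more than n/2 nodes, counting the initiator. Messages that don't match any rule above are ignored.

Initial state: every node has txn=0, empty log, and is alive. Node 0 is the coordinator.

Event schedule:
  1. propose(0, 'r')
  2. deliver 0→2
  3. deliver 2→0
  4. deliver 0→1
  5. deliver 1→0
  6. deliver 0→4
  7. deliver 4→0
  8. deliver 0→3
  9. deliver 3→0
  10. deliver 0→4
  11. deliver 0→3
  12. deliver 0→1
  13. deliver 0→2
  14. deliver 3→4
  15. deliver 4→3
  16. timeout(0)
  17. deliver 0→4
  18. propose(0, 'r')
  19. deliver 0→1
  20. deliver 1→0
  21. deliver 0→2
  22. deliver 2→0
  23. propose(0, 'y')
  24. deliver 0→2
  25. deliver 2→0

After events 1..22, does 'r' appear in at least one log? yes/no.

e1 propose(0,'r'): 0[coor,t=1,-]
e2 deliver 0→2: 2[part,t=1,-]
e3 deliver 2→0: ·
e4 deliver 0→1: 1[part,t=1,-]
e5 deliver 1→0: ·
e6 deliver 0→4: 4[part,t=1,-]
e7 deliver 4→0: ·
e8 deliver 0→3: 3[part,t=1,-]
e9 deliver 3→0: 0[coor,t=1,r]
e10 deliver 0→4: 4[part,t=1,r]
e11 deliver 0→3: 3[part,t=1,r]
e12 deliver 0→1: 1[part,t=1,r]
e13 deliver 0→2: 2[part,t=1,r]
e14 deliver 3→4: ·
e15 deliver 4→3: ·
e16 timeout(0): 0[coor,t=2,r]
e17 deliver 0→4: 4[part,t=2,r]
e18 propose(0,'r'): 0[coor,t=3,r]
e19 deliver 0→1: 1[part,t=2,r]
e20 deliver 1→0: ·
e21 deliver 0→2: 2[part,t=2,r]
e22 deliver 2→0: ·

yes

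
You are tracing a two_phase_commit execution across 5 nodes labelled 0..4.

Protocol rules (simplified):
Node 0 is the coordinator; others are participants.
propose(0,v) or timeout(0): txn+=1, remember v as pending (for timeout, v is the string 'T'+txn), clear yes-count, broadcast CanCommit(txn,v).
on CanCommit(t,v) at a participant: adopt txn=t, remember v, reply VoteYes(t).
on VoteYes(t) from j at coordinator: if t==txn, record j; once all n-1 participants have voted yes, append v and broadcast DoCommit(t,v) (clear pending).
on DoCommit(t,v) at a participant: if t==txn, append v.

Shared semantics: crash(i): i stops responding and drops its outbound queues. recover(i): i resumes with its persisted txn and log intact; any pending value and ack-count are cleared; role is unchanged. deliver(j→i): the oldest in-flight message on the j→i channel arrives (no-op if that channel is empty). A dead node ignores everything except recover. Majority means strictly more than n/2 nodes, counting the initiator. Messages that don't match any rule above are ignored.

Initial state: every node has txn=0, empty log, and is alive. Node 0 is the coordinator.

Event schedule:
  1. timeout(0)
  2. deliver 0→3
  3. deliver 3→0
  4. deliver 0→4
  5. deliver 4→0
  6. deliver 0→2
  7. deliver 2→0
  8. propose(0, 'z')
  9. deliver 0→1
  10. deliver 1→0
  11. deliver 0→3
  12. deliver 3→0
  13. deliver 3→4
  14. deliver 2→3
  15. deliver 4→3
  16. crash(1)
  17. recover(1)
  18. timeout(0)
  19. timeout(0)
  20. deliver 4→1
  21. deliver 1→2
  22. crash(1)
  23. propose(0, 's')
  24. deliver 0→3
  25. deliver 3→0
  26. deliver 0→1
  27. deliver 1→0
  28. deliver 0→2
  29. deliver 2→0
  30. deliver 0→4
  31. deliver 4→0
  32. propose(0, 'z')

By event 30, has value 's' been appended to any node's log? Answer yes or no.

no

step 1 timeout(0): 0={coor,t=1,log=-}
step 2 deliver 0→3: 3={part,t=1,log=-}
step 3 deliver 3→0: —
step 4 deliver 0→4: 4={part,t=1,log=-}
step 5 deliver 4→0: —
step 6 deliver 0→2: 2={part,t=1,log=-}
step 7 deliver 2→0: —
step 8 propose(0,'z'): 0={coor,t=2,log=-}
step 9 deliver 0→1: 1={part,t=1,log=-}
step 10 deliver 1→0: —
step 11 deliver 0→3: 3={part,t=2,log=-}
step 12 deliver 3→0: —
step 13 deliver 3→4: —
step 14 deliver 2→3: —
step 15 deliver 4→3: —
step 16 crash(1): 1={✗part,t=1,log=-}
step 17 recover(1): 1={part,t=1,log=-}
step 18 timeout(0): 0={coor,t=3,log=-}
step 19 timeout(0): 0={coor,t=4,log=-}
step 20 deliver 4→1: —
step 21 deliver 1→2: —
step 22 crash(1): 1={✗part,t=1,log=-}
step 23 propose(0,'s'): 0={coor,t=5,log=-}
step 24 deliver 0→3: 3={part,t=3,log=-}
step 25 deliver 3→0: —
step 26 deliver 0→1: —
step 27 deliver 1→0: —
step 28 deliver 0→2: 2={part,t=2,log=-}
step 29 deliver 2→0: —
step 30 deliver 0→4: 4={part,t=2,log=-}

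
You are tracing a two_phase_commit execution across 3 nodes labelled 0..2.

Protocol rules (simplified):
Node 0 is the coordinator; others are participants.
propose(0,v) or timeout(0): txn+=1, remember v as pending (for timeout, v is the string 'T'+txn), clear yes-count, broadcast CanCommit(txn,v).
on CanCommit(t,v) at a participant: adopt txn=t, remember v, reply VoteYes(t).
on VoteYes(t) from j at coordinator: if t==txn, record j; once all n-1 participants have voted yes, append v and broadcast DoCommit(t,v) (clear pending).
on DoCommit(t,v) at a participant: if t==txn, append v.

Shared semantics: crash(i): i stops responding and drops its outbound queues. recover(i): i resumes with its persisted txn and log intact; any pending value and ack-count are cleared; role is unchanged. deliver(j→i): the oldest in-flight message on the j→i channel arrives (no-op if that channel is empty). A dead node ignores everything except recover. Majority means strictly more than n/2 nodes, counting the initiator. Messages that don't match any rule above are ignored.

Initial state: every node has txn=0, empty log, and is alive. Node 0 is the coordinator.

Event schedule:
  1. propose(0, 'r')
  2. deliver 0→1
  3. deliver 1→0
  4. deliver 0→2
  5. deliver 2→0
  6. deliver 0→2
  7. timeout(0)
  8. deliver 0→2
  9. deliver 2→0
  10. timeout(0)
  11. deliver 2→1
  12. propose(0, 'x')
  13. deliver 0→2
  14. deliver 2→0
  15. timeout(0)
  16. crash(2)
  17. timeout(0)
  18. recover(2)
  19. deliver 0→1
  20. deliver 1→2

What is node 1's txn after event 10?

step 1 propose(0,'r'): 0={coor,t=1,log=-}
step 2 deliver 0→1: 1={part,t=1,log=-}
step 3 deliver 1→0: —
step 4 deliver 0→2: 2={part,t=1,log=-}
step 5 deliver 2→0: 0={coor,t=1,log=r}
step 6 deliver 0→2: 2={part,t=1,log=r}
step 7 timeout(0): 0={coor,t=2,log=r}
step 8 deliver 0→2: 2={part,t=2,log=r}
step 9 deliver 2→0: —
step 10 timeout(0): 0={coor,t=3,log=r}

1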